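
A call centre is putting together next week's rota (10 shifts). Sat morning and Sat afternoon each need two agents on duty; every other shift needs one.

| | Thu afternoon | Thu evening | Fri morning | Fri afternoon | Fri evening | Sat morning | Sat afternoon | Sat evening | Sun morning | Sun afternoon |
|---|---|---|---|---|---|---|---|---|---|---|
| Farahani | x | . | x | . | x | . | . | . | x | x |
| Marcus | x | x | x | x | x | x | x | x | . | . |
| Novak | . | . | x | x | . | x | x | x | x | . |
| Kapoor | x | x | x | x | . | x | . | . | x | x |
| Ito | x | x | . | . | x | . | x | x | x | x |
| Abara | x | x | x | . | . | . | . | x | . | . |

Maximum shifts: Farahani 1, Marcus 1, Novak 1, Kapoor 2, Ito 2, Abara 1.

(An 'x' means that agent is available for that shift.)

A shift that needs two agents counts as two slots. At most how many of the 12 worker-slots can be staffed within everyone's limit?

Total capacity across all agents is 1+1+1+2+2+1 = 8, and 12 slots are needed, so at most 8 can be filled.
An assignment achieving 8: Thu evening→Ito, Fri afternoon→Marcus, Fri evening→Farahani, Sat morning→Novak+Kapoor, Sat afternoon→Ito, Sat evening→Abara, Sun afternoon→Kapoor.
Loads: Farahani 1/1, Marcus 1/1, Novak 1/1, Kapoor 2/2, Ito 2/2, Abara 1/1.

8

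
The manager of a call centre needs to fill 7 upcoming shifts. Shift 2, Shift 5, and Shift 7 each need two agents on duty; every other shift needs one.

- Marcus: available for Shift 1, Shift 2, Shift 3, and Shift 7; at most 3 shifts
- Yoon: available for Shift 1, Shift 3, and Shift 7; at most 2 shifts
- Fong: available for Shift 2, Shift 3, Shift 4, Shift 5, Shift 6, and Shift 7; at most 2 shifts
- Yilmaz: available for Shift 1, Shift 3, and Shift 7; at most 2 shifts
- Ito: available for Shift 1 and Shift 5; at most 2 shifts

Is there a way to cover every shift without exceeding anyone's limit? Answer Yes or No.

No

Total capacity is 11 and 10 slots are needed, so capacity alone doesn't rule it out.
Shifts {Shift 2, Shift 4, Shift 5} need 5 worker-slots in total, but the agents available for any of those shifts (Marcus, Fong, and Ito) can supply at most 4 among them. So no valid schedule exists.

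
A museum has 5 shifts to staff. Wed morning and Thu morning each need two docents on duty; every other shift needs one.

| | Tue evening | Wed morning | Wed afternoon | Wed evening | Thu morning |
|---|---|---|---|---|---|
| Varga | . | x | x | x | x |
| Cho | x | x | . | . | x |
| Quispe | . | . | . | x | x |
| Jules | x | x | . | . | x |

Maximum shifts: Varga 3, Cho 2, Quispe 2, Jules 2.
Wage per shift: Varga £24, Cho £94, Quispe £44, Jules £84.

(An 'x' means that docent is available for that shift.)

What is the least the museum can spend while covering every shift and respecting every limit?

Wed afternoon can only be covered by Varga, so that assignment is forced.
Picking the cheapest available docent for each shift independently would cost £308, but that ignores the shift limits.
An optimal schedule: Tue evening→Jules, Wed morning→Varga+Jules, Wed afternoon→Varga, Wed evening→Quispe, Thu morning→Varga+Quispe.
Total: 84 + 24 + 84 + 24 + 44 + 24 + 44 = £328.

£328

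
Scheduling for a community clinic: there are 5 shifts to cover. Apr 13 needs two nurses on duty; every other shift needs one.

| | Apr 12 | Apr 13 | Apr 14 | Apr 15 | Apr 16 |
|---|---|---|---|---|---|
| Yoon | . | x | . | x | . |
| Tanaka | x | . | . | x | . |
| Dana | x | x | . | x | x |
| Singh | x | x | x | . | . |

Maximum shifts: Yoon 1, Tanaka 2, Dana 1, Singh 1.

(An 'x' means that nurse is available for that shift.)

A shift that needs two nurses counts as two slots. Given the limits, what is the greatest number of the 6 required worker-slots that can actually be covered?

Total capacity across all nurses is 1+2+1+1 = 5, and 6 slots are needed, so at most 5 can be filled.
An assignment achieving 5: Apr 12→Tanaka, Apr 13→Yoon, Apr 14→Singh, Apr 15→Tanaka, Apr 16→Dana.
Loads: Yoon 1/1, Tanaka 2/2, Dana 1/1, Singh 1/1.

5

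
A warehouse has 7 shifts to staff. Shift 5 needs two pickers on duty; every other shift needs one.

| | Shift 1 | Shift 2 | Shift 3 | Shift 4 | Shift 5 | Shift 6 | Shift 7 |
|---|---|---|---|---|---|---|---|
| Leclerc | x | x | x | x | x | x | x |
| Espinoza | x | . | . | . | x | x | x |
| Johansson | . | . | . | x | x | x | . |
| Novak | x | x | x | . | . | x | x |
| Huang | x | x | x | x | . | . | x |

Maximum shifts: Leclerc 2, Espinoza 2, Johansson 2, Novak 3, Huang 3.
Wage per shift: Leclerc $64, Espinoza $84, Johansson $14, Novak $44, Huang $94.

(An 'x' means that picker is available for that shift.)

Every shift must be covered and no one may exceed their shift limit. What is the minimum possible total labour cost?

$372

Picking the cheapest available picker for each shift independently would cost $282, but that ignores the shift limits.
An optimal schedule: Shift 1→Novak, Shift 2→Novak, Shift 3→Novak, Shift 4→Johansson, Shift 5→Johansson+Leclerc, Shift 6→Leclerc, Shift 7→Espinoza.
Total: 44 + 44 + 44 + 14 + 14 + 64 + 64 + 84 = $372.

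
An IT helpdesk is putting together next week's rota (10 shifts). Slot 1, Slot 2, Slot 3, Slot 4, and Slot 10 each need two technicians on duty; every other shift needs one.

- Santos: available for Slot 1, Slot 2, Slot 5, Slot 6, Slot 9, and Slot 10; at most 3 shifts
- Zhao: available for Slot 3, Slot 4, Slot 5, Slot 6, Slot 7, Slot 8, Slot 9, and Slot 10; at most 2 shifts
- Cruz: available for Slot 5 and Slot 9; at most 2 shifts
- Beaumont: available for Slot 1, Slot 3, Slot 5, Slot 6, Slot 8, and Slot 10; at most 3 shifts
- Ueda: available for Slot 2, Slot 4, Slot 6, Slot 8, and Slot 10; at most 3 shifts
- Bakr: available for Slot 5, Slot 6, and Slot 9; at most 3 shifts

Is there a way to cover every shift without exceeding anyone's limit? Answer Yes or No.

No

Total capacity is 16 and 15 slots are needed, so capacity alone doesn't rule it out.
Shifts {Slot 3, Slot 4, Slot 7} need 5 worker-slots in total, but the technicians available for any of those shifts (Zhao, Beaumont, and Ueda) can supply at most 4 among them. So no valid schedule exists.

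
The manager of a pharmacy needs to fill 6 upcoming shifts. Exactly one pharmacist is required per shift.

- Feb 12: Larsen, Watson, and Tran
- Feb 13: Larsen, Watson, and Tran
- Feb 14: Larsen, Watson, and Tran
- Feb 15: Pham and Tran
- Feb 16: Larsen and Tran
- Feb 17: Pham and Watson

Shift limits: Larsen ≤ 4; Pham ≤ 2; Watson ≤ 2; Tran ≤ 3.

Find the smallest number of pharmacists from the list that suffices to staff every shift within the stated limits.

2

6 slots to fill and no one can take more than 4, so at least ⌈6/4⌉ = 2 pharmacists are needed.
Larsen and Pham alone can cover everything: Feb 12→Larsen, Feb 13→Larsen, Feb 14→Larsen, Feb 15→Pham, Feb 16→Larsen, Feb 17→Pham.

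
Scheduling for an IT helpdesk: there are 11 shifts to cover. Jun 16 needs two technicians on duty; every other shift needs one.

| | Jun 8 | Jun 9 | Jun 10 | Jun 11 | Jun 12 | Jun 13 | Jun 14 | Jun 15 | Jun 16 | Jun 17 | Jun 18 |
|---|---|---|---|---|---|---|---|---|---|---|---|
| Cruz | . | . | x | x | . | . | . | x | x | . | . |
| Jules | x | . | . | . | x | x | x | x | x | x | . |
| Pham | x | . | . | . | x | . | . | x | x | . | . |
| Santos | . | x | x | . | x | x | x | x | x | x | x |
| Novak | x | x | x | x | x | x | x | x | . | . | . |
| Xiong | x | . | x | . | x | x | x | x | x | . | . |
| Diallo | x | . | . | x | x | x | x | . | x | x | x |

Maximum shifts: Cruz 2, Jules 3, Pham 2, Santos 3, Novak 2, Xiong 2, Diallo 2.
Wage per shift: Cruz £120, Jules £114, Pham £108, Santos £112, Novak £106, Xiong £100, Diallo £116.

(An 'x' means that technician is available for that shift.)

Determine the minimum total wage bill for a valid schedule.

£1306

Picking the cheapest available technician for each shift independently would cost £1244, but that ignores the shift limits.
An optimal schedule: Jun 8→Xiong, Jun 9→Novak, Jun 10→Xiong, Jun 11→Novak, Jun 12→Pham, Jun 13→Santos, Jun 14→Jules, Jun 15→Jules, Jun 16→Pham+Jules, Jun 17→Santos, Jun 18→Santos.
Total: 100 + 106 + 100 + 106 + 108 + 112 + 114 + 114 + 108 + 114 + 112 + 112 = £1306.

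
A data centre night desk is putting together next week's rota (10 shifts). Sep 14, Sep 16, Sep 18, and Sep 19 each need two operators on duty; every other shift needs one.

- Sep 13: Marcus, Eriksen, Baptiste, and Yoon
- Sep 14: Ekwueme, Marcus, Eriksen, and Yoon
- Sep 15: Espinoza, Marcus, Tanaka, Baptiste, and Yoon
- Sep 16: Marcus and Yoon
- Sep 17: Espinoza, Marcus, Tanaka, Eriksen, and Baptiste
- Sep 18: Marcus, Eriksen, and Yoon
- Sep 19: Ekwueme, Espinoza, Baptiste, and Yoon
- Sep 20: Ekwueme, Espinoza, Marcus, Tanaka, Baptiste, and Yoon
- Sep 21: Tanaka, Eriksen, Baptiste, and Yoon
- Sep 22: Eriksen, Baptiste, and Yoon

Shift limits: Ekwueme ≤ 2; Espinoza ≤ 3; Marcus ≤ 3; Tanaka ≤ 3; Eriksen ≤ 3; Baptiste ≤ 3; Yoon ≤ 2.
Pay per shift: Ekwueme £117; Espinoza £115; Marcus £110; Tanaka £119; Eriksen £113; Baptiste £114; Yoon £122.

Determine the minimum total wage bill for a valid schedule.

Sep 16 can only be covered by Marcus and Yoon, so that assignment is forced.
Picking the cheapest available operator for each shift independently would cost £1573, but that ignores the shift limits.
An optimal schedule: Sep 13→Marcus, Sep 14→Eriksen+Ekwueme, Sep 15→Baptiste, Sep 16→Marcus+Yoon, Sep 17→Espinoza, Sep 18→Marcus+Eriksen, Sep 19→Baptiste+Espinoza, Sep 20→Espinoza, Sep 21→Baptiste, Sep 22→Eriksen.
Total: 110 + 113 + 117 + 114 + 110 + 122 + 115 + 110 + 113 + 114 + 115 + 115 + 114 + 113 = £1595.

£1595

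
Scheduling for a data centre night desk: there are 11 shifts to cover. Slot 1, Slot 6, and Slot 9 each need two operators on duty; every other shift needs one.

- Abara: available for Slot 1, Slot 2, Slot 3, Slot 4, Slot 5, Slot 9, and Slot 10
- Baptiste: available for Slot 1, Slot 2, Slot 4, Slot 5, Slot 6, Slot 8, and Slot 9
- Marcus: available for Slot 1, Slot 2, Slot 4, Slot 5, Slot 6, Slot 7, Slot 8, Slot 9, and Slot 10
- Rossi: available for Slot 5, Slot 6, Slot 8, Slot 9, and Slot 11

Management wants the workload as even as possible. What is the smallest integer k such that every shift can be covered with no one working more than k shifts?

4

With 4 operators and 14 worker-slots to fill, someone must work at least ⌈14/4⌉ = 4 shifts, so k ≥ 4.
k = 4 works: Slot 1→Abara+Baptiste, Slot 2→Abara, Slot 3→Abara, Slot 4→Baptiste, Slot 5→Marcus, Slot 6→Baptiste+Marcus, Slot 7→Marcus, Slot 8→Baptiste, Slot 9→Marcus+Rossi, Slot 10→Abara, Slot 11→Rossi.
Loads: Abara 4, Baptiste 4, Marcus 4, Rossi 2 — all ≤ 4.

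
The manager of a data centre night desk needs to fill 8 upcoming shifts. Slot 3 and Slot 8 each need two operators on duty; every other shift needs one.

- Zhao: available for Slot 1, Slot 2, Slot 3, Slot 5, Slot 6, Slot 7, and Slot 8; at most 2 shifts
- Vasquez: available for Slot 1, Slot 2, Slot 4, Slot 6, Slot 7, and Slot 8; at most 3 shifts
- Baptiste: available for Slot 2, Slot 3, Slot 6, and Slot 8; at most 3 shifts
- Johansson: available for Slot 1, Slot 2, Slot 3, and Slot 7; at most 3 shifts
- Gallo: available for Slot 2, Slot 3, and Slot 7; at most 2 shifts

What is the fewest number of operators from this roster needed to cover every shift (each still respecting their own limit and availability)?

4

10 slots to fill and no one can take more than 3, so at least ⌈10/3⌉ = 4 operators are needed.
Zhao, Vasquez, Baptiste, and Johansson alone can cover everything: Slot 1→Zhao, Slot 2→Baptiste, Slot 3→Baptiste+Johansson, Slot 4→Vasquez, Slot 5→Zhao, Slot 6→Vasquez, Slot 7→Johansson, Slot 8→Vasquez+Baptiste.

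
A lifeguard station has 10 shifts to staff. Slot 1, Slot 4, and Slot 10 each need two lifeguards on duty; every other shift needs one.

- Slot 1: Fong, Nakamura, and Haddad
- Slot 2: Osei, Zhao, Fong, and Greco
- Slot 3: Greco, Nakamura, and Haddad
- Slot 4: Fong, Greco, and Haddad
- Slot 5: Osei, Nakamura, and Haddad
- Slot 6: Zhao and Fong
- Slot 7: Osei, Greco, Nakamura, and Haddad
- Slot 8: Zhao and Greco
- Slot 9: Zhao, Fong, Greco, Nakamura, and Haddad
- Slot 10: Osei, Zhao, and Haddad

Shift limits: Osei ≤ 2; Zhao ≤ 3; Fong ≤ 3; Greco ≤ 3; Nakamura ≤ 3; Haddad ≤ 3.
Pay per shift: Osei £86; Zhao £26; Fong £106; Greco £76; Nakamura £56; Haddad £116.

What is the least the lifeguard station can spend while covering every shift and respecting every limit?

Picking the cheapest available lifeguard for each shift independently would cost £728, but that ignores the shift limits.
An optimal schedule: Slot 1→Nakamura+Fong, Slot 2→Greco, Slot 3→Nakamura, Slot 4→Greco+Fong, Slot 5→Nakamura, Slot 6→Zhao, Slot 7→Osei, Slot 8→Zhao, Slot 9→Greco, Slot 10→Zhao+Osei.
Total: 56 + 106 + 76 + 56 + 76 + 106 + 56 + 26 + 86 + 26 + 76 + 26 + 86 = £858.

£858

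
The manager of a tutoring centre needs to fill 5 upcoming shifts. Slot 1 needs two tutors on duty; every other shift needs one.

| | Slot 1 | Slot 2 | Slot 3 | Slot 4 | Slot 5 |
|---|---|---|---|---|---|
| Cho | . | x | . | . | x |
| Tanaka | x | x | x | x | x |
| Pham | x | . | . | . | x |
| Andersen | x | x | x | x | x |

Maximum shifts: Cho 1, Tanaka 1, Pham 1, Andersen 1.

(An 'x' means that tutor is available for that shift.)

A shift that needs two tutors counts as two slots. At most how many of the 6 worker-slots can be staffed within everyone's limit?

Total capacity across all tutors is 1+1+1+1 = 4, and 6 slots are needed, so at most 4 can be filled.
An assignment achieving 4: Slot 1→Pham, Slot 2→Cho, Slot 3→Tanaka, Slot 4→Andersen.
Loads: Cho 1/1, Tanaka 1/1, Pham 1/1, Andersen 1/1.

4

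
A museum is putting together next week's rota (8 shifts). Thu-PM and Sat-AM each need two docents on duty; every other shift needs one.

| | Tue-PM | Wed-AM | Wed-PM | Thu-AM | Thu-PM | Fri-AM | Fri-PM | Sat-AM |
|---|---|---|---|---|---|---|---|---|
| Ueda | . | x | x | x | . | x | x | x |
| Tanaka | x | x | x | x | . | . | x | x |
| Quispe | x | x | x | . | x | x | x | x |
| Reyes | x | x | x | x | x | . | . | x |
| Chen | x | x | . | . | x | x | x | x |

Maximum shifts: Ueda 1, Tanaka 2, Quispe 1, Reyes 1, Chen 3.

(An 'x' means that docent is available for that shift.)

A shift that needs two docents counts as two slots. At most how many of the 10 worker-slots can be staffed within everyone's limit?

Total capacity across all docents is 1+2+1+1+3 = 8, and 10 slots are needed, so at most 8 can be filled.
An assignment achieving 8: Tue-PM→Tanaka, Wed-AM→Chen, Wed-PM→Tanaka, Thu-AM→Ueda, Thu-PM→Quispe+Reyes, Fri-AM→Chen, Fri-PM→Chen.
Loads: Ueda 1/1, Tanaka 2/2, Quispe 1/1, Reyes 1/1, Chen 3/3.

8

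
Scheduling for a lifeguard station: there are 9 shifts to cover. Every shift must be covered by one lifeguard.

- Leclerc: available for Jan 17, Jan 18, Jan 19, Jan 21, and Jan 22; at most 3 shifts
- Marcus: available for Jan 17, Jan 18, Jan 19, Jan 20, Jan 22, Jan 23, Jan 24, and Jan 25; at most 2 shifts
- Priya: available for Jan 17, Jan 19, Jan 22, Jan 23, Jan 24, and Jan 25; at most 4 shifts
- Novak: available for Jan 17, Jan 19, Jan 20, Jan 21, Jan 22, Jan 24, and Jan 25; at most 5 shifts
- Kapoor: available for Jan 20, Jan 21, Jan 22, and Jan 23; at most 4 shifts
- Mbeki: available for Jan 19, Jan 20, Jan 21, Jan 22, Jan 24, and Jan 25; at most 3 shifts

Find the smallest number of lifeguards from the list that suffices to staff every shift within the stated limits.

9 slots to fill and no one can take more than 5, so at least ⌈9/5⌉ = 2 lifeguards are needed.
No set of 2 lifeguards can cover every shift (each such set leaves at least one shift with no one available or exceeds a cap).
Leclerc, Marcus, and Priya alone can cover everything: Jan 17→Leclerc, Jan 18→Leclerc, Jan 19→Priya, Jan 20→Marcus, Jan 21→Leclerc, Jan 22→Priya, Jan 23→Marcus, Jan 24→Priya, Jan 25→Priya.

3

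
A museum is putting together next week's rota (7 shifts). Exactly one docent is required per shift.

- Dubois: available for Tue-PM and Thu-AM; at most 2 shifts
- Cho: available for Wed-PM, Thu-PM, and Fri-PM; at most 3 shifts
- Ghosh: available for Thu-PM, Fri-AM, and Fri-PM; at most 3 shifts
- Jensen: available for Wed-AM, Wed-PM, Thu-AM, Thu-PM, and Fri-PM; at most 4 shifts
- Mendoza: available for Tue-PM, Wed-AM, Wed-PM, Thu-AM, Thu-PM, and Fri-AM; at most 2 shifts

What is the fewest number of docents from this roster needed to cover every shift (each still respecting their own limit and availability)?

7 slots to fill and no one can take more than 4, so at least ⌈7/4⌉ = 2 docents are needed.
No set of 2 docents can cover every shift (each such set leaves at least one shift with no one available or exceeds a cap).
Dubois, Cho, and Mendoza alone can cover everything: Tue-PM→Dubois, Wed-AM→Mendoza, Wed-PM→Cho, Thu-AM→Dubois, Thu-PM→Cho, Fri-AM→Mendoza, Fri-PM→Cho.

3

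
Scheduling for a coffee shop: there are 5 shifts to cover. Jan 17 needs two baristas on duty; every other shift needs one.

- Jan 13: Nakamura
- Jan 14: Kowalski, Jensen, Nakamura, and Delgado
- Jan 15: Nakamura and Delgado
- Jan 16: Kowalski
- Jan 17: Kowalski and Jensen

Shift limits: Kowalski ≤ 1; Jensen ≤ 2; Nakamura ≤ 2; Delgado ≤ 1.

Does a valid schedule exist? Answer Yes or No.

No

Total capacity is 6 and 6 slots are needed, so capacity alone doesn't rule it out.
Shifts {Jan 16, Jan 17} need 3 worker-slots in total, but the baristas available for any of those shifts (Kowalski and Jensen) can supply at most 2 among them. So no valid schedule exists.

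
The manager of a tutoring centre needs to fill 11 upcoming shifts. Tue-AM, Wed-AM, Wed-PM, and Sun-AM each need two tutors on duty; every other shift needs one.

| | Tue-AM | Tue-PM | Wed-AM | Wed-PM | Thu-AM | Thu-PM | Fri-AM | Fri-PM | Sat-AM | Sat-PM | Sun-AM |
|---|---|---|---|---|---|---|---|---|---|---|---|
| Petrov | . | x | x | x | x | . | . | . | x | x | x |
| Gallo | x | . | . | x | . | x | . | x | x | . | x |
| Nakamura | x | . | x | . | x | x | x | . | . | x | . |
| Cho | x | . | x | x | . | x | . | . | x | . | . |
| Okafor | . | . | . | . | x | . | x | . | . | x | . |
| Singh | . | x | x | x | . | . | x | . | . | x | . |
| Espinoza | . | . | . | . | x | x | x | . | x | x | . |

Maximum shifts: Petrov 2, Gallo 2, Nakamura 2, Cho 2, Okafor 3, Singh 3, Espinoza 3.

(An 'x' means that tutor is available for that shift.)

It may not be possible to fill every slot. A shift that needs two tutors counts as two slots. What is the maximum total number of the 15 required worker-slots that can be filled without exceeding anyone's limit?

15

Total capacity across all tutors is 2+2+2+2+3+3+3 = 17, and 15 slots are needed, so at most 15 can be filled.
An assignment achieving 15: Tue-AM→Nakamura+Cho, Tue-PM→Petrov, Wed-AM→Nakamura+Singh, Wed-PM→Cho+Singh, Thu-AM→Okafor, Thu-PM→Espinoza, Fri-AM→Okafor, Fri-PM→Gallo, Sat-AM→Espinoza, Sat-PM→Okafor, Sun-AM→Petrov+Gallo.
Loads: Petrov 2/2, Gallo 2/2, Nakamura 2/2, Cho 2/2, Okafor 3/3, Singh 2/3, Espinoza 2/3.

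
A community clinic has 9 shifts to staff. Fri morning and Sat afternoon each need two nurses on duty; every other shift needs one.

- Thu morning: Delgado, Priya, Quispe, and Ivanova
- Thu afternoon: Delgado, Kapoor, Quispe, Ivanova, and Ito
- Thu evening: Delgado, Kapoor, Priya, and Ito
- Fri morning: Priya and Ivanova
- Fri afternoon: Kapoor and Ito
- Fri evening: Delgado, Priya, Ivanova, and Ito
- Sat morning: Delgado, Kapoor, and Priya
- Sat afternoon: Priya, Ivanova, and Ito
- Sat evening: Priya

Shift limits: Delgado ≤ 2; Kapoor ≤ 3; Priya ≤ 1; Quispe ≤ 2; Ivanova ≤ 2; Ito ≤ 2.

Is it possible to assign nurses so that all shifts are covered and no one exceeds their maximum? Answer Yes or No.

No

Total capacity is 12 and 11 slots are needed, so capacity alone doesn't rule it out.
Shifts {Fri morning, Sat evening} need 3 worker-slots in total, but the nurses available for any of those shifts (Priya and Ivanova) can supply at most 2 among them. So no valid schedule exists.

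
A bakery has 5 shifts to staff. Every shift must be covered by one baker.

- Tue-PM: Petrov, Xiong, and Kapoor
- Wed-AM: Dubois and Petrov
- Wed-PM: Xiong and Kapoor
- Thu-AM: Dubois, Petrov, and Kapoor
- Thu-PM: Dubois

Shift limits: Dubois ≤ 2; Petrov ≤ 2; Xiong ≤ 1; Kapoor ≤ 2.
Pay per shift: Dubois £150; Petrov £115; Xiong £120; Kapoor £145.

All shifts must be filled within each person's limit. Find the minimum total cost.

£645

Thu-PM can only be covered by Dubois, so that assignment is forced.
Picking the cheapest available baker for each shift independently would cost £615, but that ignores the shift limits.
An optimal schedule: Tue-PM→Petrov, Wed-AM→Petrov, Wed-PM→Xiong, Thu-AM→Kapoor, Thu-PM→Dubois.
Total: 115 + 115 + 120 + 145 + 150 = £645.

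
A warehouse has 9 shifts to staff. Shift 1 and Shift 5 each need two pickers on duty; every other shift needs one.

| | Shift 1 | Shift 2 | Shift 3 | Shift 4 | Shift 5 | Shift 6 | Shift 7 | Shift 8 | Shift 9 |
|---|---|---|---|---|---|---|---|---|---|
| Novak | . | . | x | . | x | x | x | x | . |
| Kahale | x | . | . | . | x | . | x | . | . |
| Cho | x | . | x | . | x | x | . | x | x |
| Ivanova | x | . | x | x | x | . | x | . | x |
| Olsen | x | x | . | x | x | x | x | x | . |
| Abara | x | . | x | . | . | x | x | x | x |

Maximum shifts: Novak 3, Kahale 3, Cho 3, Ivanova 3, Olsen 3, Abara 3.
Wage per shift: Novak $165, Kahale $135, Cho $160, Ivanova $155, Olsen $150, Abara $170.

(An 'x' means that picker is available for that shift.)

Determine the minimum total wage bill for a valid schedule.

Shift 2 can only be covered by Olsen, so that assignment is forced.
Picking the cheapest available picker for each shift independently would cost $1615, but that ignores the shift limits.
An optimal schedule: Shift 1→Kahale+Ivanova, Shift 2→Olsen, Shift 3→Ivanova, Shift 4→Olsen, Shift 5→Kahale+Cho, Shift 6→Olsen, Shift 7→Kahale, Shift 8→Cho, Shift 9→Ivanova.
Total: 135 + 155 + 150 + 155 + 150 + 135 + 160 + 150 + 135 + 160 + 155 = $1640.

$1640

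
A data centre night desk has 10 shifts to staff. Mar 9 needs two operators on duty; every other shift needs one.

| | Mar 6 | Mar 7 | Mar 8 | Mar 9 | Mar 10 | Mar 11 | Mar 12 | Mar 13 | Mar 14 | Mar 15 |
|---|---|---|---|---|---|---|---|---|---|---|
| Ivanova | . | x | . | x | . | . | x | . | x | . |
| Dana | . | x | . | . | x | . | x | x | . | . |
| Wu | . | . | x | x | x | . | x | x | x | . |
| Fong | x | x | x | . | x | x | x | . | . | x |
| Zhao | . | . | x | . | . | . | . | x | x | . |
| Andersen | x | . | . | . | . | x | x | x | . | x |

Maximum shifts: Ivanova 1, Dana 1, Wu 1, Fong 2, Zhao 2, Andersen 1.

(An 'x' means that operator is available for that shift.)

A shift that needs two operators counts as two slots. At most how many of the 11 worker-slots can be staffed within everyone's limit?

Total capacity across all operators is 1+1+1+2+2+1 = 8, and 11 slots are needed, so at most 8 can be filled.
An assignment achieving 8: Mar 6→Fong, Mar 7→Dana, Mar 8→Zhao, Mar 9→Ivanova+Wu, Mar 11→Fong, Mar 14→Zhao, Mar 15→Andersen.
Loads: Ivanova 1/1, Dana 1/1, Wu 1/1, Fong 2/2, Zhao 2/2, Andersen 1/1.

8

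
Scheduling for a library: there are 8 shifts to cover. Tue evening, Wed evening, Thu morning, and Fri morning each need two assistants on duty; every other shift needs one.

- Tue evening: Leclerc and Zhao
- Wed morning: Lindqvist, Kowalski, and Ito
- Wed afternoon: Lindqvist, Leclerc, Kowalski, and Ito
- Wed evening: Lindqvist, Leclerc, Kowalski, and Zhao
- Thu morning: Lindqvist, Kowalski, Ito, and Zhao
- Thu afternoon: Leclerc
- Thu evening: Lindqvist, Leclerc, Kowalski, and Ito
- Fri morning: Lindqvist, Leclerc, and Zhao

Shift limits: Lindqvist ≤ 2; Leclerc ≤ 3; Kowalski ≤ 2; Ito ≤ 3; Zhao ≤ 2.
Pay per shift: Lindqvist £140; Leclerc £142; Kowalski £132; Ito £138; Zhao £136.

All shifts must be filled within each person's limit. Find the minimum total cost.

Tue evening can only be covered by Leclerc and Zhao, so that assignment is forced.
Thu afternoon can only be covered by Leclerc, so that assignment is forced.
Picking the cheapest available assistant for each shift independently would cost £1628, but that ignores the shift limits.
An optimal schedule: Tue evening→Leclerc+Zhao, Wed morning→Lindqvist, Wed afternoon→Ito, Wed evening→Kowalski+Zhao, Thu morning→Kowalski+Ito, Thu afternoon→Leclerc, Thu evening→Ito, Fri morning→Lindqvist+Leclerc.
Total: 142 + 136 + 140 + 138 + 132 + 136 + 132 + 138 + 142 + 138 + 140 + 142 = £1656.

£1656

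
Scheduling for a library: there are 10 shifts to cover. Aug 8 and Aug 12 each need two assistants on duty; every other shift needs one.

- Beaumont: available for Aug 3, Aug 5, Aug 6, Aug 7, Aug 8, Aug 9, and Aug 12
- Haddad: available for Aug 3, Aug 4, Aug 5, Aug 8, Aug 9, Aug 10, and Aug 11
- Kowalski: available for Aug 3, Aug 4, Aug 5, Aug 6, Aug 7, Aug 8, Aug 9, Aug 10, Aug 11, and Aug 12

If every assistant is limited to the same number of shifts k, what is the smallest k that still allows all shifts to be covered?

With 3 assistants and 12 worker-slots to fill, someone must work at least ⌈12/3⌉ = 4 shifts, so k ≥ 4.
k = 4 works: Aug 3→Beaumont, Aug 4→Haddad, Aug 5→Kowalski, Aug 6→Beaumont, Aug 7→Beaumont, Aug 8→Haddad+Kowalski, Aug 9→Kowalski, Aug 10→Haddad, Aug 11→Haddad, Aug 12→Beaumont+Kowalski.
Loads: Beaumont 4, Haddad 4, Kowalski 4 — all ≤ 4.

4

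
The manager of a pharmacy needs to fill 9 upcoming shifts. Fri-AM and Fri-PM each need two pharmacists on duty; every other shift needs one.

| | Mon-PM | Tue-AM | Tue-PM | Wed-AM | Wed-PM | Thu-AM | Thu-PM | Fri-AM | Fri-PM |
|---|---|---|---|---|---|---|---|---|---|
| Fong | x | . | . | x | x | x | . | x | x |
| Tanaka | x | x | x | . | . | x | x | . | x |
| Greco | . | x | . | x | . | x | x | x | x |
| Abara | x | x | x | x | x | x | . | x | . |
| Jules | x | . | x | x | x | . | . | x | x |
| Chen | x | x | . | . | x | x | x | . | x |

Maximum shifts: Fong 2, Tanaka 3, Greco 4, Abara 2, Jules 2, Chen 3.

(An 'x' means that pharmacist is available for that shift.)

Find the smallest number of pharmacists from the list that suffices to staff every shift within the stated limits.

4

11 slots to fill and no one can take more than 4, so at least ⌈11/4⌉ = 3 pharmacists are needed.
Any 3 pharmacists together have capacity at most 4+3+3 = 10 < 11 slots, so 3 can never suffice.
Fong, Tanaka, Greco, and Abara alone can cover everything: Mon-PM→Fong, Tue-AM→Greco, Tue-PM→Tanaka, Wed-AM→Greco, Wed-PM→Fong, Thu-AM→Abara, Thu-PM→Tanaka, Fri-AM→Greco+Abara, Fri-PM→Tanaka+Greco.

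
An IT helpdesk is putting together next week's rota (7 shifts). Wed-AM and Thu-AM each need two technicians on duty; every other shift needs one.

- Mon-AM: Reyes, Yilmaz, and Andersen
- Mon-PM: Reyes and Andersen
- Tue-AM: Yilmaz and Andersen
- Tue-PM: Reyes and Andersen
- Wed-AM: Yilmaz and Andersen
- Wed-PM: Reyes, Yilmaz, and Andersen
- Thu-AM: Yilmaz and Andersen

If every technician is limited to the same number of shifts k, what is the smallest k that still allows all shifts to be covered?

3

With 3 technicians and 9 worker-slots to fill, someone must work at least ⌈9/3⌉ = 3 shifts, so k ≥ 3.
k = 3 works: Mon-AM→Reyes, Mon-PM→Reyes, Tue-AM→Yilmaz, Tue-PM→Reyes, Wed-AM→Yilmaz+Andersen, Wed-PM→Andersen, Thu-AM→Yilmaz+Andersen.
Loads: Reyes 3, Yilmaz 3, Andersen 3 — all ≤ 3.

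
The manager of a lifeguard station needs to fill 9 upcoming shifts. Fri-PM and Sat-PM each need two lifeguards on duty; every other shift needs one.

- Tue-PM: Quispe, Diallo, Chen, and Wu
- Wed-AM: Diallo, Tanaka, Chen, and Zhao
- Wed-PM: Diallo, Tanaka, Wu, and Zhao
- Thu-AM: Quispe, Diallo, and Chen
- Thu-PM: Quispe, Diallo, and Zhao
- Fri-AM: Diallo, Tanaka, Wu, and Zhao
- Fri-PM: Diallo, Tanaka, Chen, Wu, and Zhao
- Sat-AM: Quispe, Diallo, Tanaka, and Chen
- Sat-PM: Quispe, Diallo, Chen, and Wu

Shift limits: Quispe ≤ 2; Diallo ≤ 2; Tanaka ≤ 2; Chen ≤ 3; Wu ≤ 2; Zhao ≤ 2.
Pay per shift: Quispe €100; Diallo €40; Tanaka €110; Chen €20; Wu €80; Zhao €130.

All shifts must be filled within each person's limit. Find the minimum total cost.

Picking the cheapest available lifeguard for each shift independently would cost €320, but that ignores the shift limits.
An optimal schedule: Tue-PM→Diallo, Wed-AM→Diallo, Wed-PM→Tanaka, Thu-AM→Quispe, Thu-PM→Quispe, Fri-AM→Tanaka, Fri-PM→Chen+Wu, Sat-AM→Chen, Sat-PM→Chen+Wu.
Total: 40 + 40 + 110 + 100 + 100 + 110 + 20 + 80 + 20 + 20 + 80 = €720.

€720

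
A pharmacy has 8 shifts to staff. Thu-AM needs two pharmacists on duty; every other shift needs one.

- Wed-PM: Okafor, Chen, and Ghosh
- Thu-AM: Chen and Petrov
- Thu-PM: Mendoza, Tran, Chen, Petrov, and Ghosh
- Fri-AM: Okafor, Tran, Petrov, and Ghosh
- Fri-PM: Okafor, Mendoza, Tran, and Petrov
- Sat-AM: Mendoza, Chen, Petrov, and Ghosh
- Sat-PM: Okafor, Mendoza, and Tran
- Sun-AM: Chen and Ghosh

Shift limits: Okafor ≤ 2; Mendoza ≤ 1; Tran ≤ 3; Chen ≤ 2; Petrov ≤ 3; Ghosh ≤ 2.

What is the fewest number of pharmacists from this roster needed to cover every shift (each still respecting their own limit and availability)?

9 slots to fill and no one can take more than 3, so at least ⌈9/3⌉ = 3 pharmacists are needed.
Any 3 pharmacists together have capacity at most 3+3+2 = 8 < 9 slots, so 3 can never suffice.
Okafor, Tran, Chen, and Petrov alone can cover everything: Wed-PM→Okafor, Thu-AM→Chen+Petrov, Thu-PM→Tran, Fri-AM→Tran, Fri-PM→Tran, Sat-AM→Petrov, Sat-PM→Okafor, Sun-AM→Chen.

4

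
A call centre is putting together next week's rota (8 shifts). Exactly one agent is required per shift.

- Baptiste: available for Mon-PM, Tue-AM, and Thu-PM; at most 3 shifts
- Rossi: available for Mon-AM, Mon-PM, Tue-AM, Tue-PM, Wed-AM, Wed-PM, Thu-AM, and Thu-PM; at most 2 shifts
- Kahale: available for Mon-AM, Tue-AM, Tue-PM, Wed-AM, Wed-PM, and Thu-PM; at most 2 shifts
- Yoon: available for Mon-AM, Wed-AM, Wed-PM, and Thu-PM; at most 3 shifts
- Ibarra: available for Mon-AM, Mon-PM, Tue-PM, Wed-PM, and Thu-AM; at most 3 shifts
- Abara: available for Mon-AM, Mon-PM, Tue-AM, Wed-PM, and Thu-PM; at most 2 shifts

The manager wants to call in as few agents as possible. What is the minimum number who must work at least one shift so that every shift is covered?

8 slots to fill and no one can take more than 3, so at least ⌈8/3⌉ = 3 agents are needed.
Baptiste, Rossi, and Yoon alone can cover everything: Mon-AM→Yoon, Mon-PM→Baptiste, Tue-AM→Baptiste, Tue-PM→Rossi, Wed-AM→Yoon, Wed-PM→Yoon, Thu-AM→Rossi, Thu-PM→Baptiste.

3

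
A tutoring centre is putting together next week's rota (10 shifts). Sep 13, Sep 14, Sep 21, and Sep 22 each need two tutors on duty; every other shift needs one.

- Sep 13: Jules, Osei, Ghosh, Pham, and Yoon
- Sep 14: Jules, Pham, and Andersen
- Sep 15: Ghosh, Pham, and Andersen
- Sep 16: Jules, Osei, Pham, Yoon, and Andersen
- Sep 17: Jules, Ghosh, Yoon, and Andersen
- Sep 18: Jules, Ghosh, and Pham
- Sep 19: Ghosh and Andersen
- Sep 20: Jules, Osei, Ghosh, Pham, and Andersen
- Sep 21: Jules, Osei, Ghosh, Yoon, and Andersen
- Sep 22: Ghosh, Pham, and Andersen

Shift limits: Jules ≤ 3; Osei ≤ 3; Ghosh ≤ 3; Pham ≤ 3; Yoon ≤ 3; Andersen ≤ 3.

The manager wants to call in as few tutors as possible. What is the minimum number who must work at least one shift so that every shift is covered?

5

14 slots to fill and no one can take more than 3, so at least ⌈14/3⌉ = 5 tutors are needed.
Jules, Osei, Ghosh, Pham, and Yoon alone can cover everything: Sep 13→Pham+Yoon, Sep 14→Jules+Pham, Sep 15→Ghosh, Sep 16→Osei, Sep 17→Jules, Sep 18→Jules, Sep 19→Ghosh, Sep 20→Osei, Sep 21→Osei+Yoon, Sep 22→Ghosh+Pham.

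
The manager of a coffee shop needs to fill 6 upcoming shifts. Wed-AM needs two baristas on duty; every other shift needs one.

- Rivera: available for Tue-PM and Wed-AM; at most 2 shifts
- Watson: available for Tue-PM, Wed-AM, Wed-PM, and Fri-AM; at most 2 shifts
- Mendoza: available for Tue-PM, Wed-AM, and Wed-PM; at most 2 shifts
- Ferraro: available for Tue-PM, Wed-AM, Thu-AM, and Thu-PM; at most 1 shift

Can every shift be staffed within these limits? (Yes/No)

Total capacity is 7 and 7 slots are needed, so capacity alone doesn't rule it out.
Shifts {Thu-AM, Thu-PM} need 2 worker-slots in total, but the baristas available for any of those shifts (Ferraro) can supply at most 1 among them. So no valid schedule exists.

No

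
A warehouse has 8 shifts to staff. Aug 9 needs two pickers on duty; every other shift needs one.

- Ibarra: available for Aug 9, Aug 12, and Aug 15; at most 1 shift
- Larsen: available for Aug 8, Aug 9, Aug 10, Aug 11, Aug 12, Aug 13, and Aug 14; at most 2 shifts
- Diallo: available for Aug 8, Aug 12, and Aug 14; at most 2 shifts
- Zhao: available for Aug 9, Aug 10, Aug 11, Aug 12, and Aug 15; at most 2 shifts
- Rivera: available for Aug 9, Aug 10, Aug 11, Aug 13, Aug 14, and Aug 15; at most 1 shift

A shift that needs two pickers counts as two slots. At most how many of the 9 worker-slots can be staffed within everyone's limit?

Total capacity across all pickers is 1+2+2+2+1 = 8, and 9 slots are needed, so at most 8 can be filled.
An assignment achieving 8: Aug 8→Larsen, Aug 9→Rivera, Aug 10→Zhao, Aug 11→Zhao, Aug 12→Diallo, Aug 13→Larsen, Aug 14→Diallo, Aug 15→Ibarra.
Loads: Ibarra 1/1, Larsen 2/2, Diallo 2/2, Zhao 2/2, Rivera 1/1.

8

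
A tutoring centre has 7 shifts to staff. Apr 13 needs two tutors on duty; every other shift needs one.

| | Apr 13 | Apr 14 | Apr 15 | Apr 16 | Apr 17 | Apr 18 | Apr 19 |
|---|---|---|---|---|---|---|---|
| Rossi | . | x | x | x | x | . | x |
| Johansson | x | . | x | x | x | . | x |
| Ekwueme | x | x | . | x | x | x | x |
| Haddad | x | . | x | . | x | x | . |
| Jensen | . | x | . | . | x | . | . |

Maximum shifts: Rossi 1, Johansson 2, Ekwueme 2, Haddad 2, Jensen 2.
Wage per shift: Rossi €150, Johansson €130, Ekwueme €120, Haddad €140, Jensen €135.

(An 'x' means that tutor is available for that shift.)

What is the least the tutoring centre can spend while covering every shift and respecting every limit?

Picking the cheapest available tutor for each shift independently would cost €980, but that ignores the shift limits.
An optimal schedule: Apr 13→Ekwueme+Haddad, Apr 14→Jensen, Apr 15→Haddad, Apr 16→Johansson, Apr 17→Jensen, Apr 18→Ekwueme, Apr 19→Johansson.
Total: 120 + 140 + 135 + 140 + 130 + 135 + 120 + 130 = €1050.

€1050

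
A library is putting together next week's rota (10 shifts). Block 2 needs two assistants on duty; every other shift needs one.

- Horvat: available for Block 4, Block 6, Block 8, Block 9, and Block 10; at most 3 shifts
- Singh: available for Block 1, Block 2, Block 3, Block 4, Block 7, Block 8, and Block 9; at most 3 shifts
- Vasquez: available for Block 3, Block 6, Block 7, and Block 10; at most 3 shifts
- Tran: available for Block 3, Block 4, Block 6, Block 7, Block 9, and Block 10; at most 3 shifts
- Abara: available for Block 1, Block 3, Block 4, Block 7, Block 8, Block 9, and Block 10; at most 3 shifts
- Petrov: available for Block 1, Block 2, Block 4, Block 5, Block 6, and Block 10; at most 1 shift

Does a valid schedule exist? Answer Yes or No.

No

Total capacity is 16 and 11 slots are needed, so capacity alone doesn't rule it out.
Shifts {Block 2, Block 5} need 3 worker-slots in total, but the assistants available for any of those shifts (Singh and Petrov) can supply at most 2 among them. So no valid schedule exists.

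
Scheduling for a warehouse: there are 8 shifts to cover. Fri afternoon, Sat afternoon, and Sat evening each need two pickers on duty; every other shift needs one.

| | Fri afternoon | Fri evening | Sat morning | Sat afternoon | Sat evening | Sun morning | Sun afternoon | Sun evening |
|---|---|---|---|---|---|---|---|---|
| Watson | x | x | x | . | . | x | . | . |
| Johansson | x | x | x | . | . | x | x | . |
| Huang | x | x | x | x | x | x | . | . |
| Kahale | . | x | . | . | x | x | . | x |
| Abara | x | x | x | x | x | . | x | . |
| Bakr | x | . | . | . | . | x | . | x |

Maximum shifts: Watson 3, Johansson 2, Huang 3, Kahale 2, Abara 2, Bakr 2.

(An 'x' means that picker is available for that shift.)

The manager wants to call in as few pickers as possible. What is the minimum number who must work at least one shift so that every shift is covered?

11 slots to fill and no one can take more than 3, so at least ⌈11/3⌉ = 4 pickers are needed.
Any 4 pickers together have capacity at most 3+3+2+2 = 10 < 11 slots, so 4 can never suffice.
Watson, Johansson, Huang, Kahale, and Abara alone can cover everything: Fri afternoon→Johansson+Huang, Fri evening→Watson, Sat morning→Watson, Sat afternoon→Huang+Abara, Sat evening→Huang+Kahale, Sun morning→Watson, Sun afternoon→Johansson, Sun evening→Kahale.

5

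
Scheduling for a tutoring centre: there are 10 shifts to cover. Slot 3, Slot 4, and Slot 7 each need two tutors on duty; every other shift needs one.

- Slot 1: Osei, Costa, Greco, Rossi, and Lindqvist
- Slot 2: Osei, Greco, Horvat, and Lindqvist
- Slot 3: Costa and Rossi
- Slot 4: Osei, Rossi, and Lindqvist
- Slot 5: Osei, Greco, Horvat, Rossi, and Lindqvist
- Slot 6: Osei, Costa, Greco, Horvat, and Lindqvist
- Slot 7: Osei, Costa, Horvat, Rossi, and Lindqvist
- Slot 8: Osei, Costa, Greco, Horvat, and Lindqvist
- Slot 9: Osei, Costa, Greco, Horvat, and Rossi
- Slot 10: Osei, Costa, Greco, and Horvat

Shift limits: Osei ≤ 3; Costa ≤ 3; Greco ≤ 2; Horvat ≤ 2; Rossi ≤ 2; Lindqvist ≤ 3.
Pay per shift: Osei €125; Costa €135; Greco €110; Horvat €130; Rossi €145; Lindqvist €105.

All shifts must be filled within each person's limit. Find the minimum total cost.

Slot 3 can only be covered by Costa and Rossi, so that assignment is forced.
Picking the cheapest available tutor for each shift independently would cost €1485, but that ignores the shift limits.
An optimal schedule: Slot 1→Lindqvist, Slot 2→Lindqvist, Slot 3→Costa+Rossi, Slot 4→Lindqvist+Osei, Slot 5→Greco, Slot 6→Osei, Slot 7→Horvat+Costa, Slot 8→Osei, Slot 9→Horvat, Slot 10→Greco.
Total: 105 + 105 + 135 + 145 + 105 + 125 + 110 + 125 + 130 + 135 + 125 + 130 + 110 = €1585.

€1585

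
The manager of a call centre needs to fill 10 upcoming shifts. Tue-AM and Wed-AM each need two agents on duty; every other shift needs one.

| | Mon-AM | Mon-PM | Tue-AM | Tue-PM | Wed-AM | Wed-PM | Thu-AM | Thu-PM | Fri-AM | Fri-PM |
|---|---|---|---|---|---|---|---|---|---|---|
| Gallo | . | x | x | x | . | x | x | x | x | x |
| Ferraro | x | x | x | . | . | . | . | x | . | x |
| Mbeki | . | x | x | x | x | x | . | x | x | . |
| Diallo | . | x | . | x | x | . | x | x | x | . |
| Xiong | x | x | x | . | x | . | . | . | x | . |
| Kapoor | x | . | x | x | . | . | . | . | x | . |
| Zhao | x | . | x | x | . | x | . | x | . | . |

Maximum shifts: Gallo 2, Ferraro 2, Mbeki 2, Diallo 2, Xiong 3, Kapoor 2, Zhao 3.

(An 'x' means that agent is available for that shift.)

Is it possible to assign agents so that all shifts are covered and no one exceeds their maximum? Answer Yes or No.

One valid schedule: Mon-AM→Ferraro, Mon-PM→Ferraro, Tue-AM→Xiong+Kapoor, Tue-PM→Diallo, Wed-AM→Mbeki+Diallo, Wed-PM→Mbeki, Thu-AM→Gallo, Thu-PM→Zhao, Fri-AM→Xiong, Fri-PM→Gallo.
Loads: Gallo 2/2, Ferraro 2/2, Mbeki 2/2, Diallo 2/2, Xiong 2/3, Kapoor 1/2, Zhao 1/3 — all within limits.

Yes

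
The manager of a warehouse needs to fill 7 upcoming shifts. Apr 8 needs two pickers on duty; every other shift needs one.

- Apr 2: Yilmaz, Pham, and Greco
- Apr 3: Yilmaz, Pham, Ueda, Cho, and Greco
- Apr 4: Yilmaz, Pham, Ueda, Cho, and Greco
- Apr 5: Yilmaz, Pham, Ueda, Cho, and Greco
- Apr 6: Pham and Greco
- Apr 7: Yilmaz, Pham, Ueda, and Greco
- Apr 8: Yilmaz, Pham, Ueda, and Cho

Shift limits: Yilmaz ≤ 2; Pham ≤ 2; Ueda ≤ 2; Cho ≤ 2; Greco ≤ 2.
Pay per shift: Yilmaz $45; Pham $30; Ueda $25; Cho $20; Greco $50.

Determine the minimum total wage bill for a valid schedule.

Picking the cheapest available picker for each shift independently would cost $190, but that ignores the shift limits.
An optimal schedule: Apr 2→Yilmaz, Apr 3→Pham, Apr 4→Ueda, Apr 5→Cho, Apr 6→Pham, Apr 7→Yilmaz, Apr 8→Ueda+Cho.
Total: 45 + 30 + 25 + 20 + 30 + 45 + 25 + 20 = $240.

$240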